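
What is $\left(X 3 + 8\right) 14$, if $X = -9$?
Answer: $-266$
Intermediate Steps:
$\left(X 3 + 8\right) 14 = \left(\left(-9\right) 3 + 8\right) 14 = \left(-27 + 8\right) 14 = \left(-19\right) 14 = -266$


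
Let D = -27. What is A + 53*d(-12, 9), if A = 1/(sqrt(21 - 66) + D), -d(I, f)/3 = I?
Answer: 164085/86 - I*sqrt(5)/258 ≈ 1908.0 - 0.0086669*I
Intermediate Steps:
d(I, f) = -3*I
A = 1/(-27 + 3*I*sqrt(5)) (A = 1/(sqrt(21 - 66) - 27) = 1/(sqrt(-45) - 27) = 1/(3*I*sqrt(5) - 27) = 1/(-27 + 3*I*sqrt(5)) ≈ -0.034884 - 0.0086669*I)
A + 53*d(-12, 9) = (-3/86 - I*sqrt(5)/258) + 53*(-3*(-12)) = (-3/86 - I*sqrt(5)/258) + 53*36 = (-3/86 - I*sqrt(5)/258) + 1908 = 164085/86 - I*sqrt(5)/258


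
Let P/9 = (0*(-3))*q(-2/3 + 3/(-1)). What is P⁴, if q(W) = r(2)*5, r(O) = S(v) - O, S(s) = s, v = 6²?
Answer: 0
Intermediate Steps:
v = 36
r(O) = 36 - O
q(W) = 170 (q(W) = (36 - 1*2)*5 = (36 - 2)*5 = 34*5 = 170)
P = 0 (P = 9*((0*(-3))*170) = 9*(0*170) = 9*0 = 0)
P⁴ = 0⁴ = 0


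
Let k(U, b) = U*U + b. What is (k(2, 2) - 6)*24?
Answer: 0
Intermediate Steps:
k(U, b) = b + U² (k(U, b) = U² + b = b + U²)
(k(2, 2) - 6)*24 = ((2 + 2²) - 6)*24 = ((2 + 4) - 6)*24 = (6 - 6)*24 = 0*24 = 0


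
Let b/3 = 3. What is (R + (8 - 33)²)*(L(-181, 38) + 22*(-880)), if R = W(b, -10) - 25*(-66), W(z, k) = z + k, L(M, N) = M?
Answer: -44436234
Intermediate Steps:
b = 9 (b = 3*3 = 9)
W(z, k) = k + z
R = 1649 (R = (-10 + 9) - 25*(-66) = -1 + 1650 = 1649)
(R + (8 - 33)²)*(L(-181, 38) + 22*(-880)) = (1649 + (8 - 33)²)*(-181 + 22*(-880)) = (1649 + (-25)²)*(-181 - 19360) = (1649 + 625)*(-19541) = 2274*(-19541) = -44436234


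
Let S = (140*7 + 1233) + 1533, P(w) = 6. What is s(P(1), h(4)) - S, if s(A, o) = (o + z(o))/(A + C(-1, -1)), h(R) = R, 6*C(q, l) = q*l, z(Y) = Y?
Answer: -138554/37 ≈ -3744.7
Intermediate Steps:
C(q, l) = l*q/6 (C(q, l) = (q*l)/6 = (l*q)/6 = l*q/6)
S = 3746 (S = (980 + 1233) + 1533 = 2213 + 1533 = 3746)
s(A, o) = 2*o/(⅙ + A) (s(A, o) = (o + o)/(A + (⅙)*(-1)*(-1)) = (2*o)/(A + ⅙) = (2*o)/(⅙ + A) = 2*o/(⅙ + A))
s(P(1), h(4)) - S = 12*4/(1 + 6*6) - 1*3746 = 12*4/(1 + 36) - 3746 = 12*4/37 - 3746 = 12*4*(1/37) - 3746 = 48/37 - 3746 = -138554/37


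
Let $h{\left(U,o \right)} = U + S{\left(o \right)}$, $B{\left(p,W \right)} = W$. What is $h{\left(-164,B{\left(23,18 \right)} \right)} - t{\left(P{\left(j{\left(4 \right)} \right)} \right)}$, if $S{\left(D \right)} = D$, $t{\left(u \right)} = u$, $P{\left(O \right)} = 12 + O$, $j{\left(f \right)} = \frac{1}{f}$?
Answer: $- \frac{633}{4} \approx -158.25$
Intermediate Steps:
$h{\left(U,o \right)} = U + o$
$h{\left(-164,B{\left(23,18 \right)} \right)} - t{\left(P{\left(j{\left(4 \right)} \right)} \right)} = \left(-164 + 18\right) - \left(12 + \frac{1}{4}\right) = -146 - \left(12 + \frac{1}{4}\right) = -146 - \frac{49}{4} = - \frac{633}{4}$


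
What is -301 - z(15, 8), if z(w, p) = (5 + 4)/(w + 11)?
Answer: -7835/26 ≈ -301.35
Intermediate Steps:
z(w, p) = 9/(11 + w)
-301 - z(15, 8) = -301 - 9/(11 + 15) = -301 - 9/26 = -7835/26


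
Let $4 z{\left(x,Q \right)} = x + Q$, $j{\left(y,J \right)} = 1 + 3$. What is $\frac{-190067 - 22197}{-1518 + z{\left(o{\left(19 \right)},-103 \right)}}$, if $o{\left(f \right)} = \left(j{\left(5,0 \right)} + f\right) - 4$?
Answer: $\frac{212264}{1539} \approx 137.92$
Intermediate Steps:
$j{\left(y,J \right)} = 4$
$o{\left(f \right)} = f$ ($o{\left(f \right)} = \left(4 + f\right) - 4 = f$)
$z{\left(x,Q \right)} = \frac{Q}{4} + \frac{x}{4}$ ($z{\left(x,Q \right)} = \frac{x + Q}{4} = \frac{Q + x}{4} = \frac{Q}{4} + \frac{x}{4}$)
$\frac{-190067 - 22197}{-1518 + z{\left(o{\left(19 \right)},-103 \right)}} = \frac{-190067 - 22197}{-1518 + \left(\frac{1}{4} \left(-103\right) + \frac{1}{4} \cdot 19\right)} = - \frac{212264}{-1518 + \left(- \frac{103}{4} + \frac{19}{4}\right)} = - \frac{212264}{-1518 - 21} = - \frac{212264}{-1539} = \left(-212264\right) \left(- \frac{1}{1539}\right) = \frac{212264}{1539}$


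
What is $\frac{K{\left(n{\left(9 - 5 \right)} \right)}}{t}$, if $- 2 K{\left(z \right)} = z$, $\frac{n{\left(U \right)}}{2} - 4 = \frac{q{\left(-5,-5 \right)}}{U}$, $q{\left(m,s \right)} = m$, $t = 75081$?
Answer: $- \frac{11}{300324} \approx -3.6627 \cdot 10^{-5}$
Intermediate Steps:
$n{\left(U \right)} = 8 - \frac{10}{U}$ ($n{\left(U \right)} = 8 + 2 \left(- \frac{5}{U}\right) = 8 - \frac{10}{U}$)
$K{\left(z \right)} = - \frac{z}{2}$
$\frac{K{\left(n{\left(9 - 5 \right)} \right)}}{t} = \frac{\left(- \frac{1}{2}\right) \left(8 - \frac{10}{9 - 5}\right)}{75081} = - \frac{8 - \frac{10}{9 - 5}}{2} \cdot \frac{1}{75081} = - \frac{8 - \frac{10}{4}}{2} \cdot \frac{1}{75081} = - \frac{8 - \frac{5}{2}}{2} \cdot \frac{1}{75081} = \left(- \frac{1}{2}\right) \frac{11}{2} \cdot \frac{1}{75081} = \left(- \frac{11}{4}\right) \frac{1}{75081} = - \frac{11}{300324}$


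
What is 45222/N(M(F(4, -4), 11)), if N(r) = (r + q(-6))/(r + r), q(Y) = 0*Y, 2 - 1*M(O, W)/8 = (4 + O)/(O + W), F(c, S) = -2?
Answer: 90444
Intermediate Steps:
M(O, W) = 16 - 8*(4 + O)/(O + W)
q(Y) = 0
N(r) = ½ (N(r) = (r + 0)/(r + r) = r/((2*r)) = r*(1/(2*r)) = ½)
45222/N(M(F(4, -4), 11)) = 45222/(½) = 45222*2 = 90444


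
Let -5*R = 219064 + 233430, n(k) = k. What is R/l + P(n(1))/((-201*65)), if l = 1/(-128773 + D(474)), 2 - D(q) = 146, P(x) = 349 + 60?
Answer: 30485436718273/2613 ≈ 1.1667e+10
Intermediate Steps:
P(x) = 409
D(q) = -144 (D(q) = 2 - 1*146 = 2 - 146 = -144)
l = -1/128917 (l = 1/(-128773 - 144) = 1/(-128917) = -1/128917 ≈ -7.7569e-6)
R = -452494/5 (R = -(219064 + 233430)/5 = -⅕*452494 = -452494/5 ≈ -90499.)
R/l + P(n(1))/((-201*65)) = -452494/(5*(-1/128917)) + 409/((-201*65)) = -452494/5*(-128917) + 409/(-13065) = 58334168998/5 + 409*(-1/13065) = 58334168998/5 - 409/13065 = 30485436718273/2613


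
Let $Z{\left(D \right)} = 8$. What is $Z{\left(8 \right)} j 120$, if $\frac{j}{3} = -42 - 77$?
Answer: $-342720$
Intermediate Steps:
$j = -357$ ($j = 3 \left(-42 - 77\right) = 3 \left(-119\right) = -357$)
$Z{\left(8 \right)} j 120 = 8 \left(-357\right) 120 = \left(-2856\right) 120 = -342720$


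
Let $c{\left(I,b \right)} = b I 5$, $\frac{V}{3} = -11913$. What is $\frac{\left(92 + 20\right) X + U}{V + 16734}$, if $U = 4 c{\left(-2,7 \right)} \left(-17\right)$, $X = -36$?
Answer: $- \frac{104}{2715} \approx -0.038306$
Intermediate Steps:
$V = -35739$ ($V = 3 \left(-11913\right) = -35739$)
$c{\left(I,b \right)} = 5 I b$ ($c{\left(I,b \right)} = I b 5 = 5 I b$)
$U = 4760$ ($U = 4 \cdot 5 \left(-2\right) 7 \left(-17\right) = 4 \left(-70\right) \left(-17\right) = \left(-280\right) \left(-17\right) = 4760$)
$\frac{\left(92 + 20\right) X + U}{V + 16734} = \frac{\left(92 + 20\right) \left(-36\right) + 4760}{-35739 + 16734} = \frac{112 \left(-36\right) + 4760}{-19005} = \left(-4032 + 4760\right) \left(- \frac{1}{19005}\right) = 728 \left(- \frac{1}{19005}\right) = - \frac{104}{2715}$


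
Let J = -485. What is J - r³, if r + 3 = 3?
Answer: -485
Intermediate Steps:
r = 0 (r = -3 + 3 = 0)
J - r³ = -485 - 1*0³ = -485 - 1*0 = -485 + 0 = -485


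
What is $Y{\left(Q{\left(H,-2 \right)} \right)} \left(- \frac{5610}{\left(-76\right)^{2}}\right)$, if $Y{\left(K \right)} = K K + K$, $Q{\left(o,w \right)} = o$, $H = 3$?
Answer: $- \frac{8415}{722} \approx -11.655$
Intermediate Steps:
$Y{\left(K \right)} = K + K^{2}$ ($Y{\left(K \right)} = K^{2} + K = K + K^{2}$)
$Y{\left(Q{\left(H,-2 \right)} \right)} \left(- \frac{5610}{\left(-76\right)^{2}}\right) = 3 \left(1 + 3\right) \left(- \frac{5610}{\left(-76\right)^{2}}\right) = 3 \cdot 4 \left(- \frac{5610}{5776}\right) = 12 \left(\left(-5610\right) \frac{1}{5776}\right) = 12 \left(- \frac{2805}{2888}\right) = - \frac{8415}{722}$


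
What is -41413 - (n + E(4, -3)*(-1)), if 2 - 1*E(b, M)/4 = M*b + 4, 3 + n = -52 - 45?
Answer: -41273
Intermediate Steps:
n = -100 (n = -3 + (-52 - 45) = -3 - 97 = -100)
E(b, M) = -8 - 4*M*b (E(b, M) = 8 - 4*(M*b + 4) = 8 - 4*(4 + M*b) = 8 + (-16 - 4*M*b) = -8 - 4*M*b)
-41413 - (n + E(4, -3)*(-1)) = -41413 - (-100 + (-8 - 4*(-3)*4)*(-1)) = -41413 - (-100 + (-8 + 48)*(-1)) = -41413 - (-100 + 40*(-1)) = -41413 - (-100 - 40) = -41413 - 1*(-140) = -41413 + 140 = -41273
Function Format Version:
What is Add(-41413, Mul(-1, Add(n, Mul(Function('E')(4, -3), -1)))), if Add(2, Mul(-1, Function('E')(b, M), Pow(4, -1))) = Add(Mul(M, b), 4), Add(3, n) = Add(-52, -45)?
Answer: -41273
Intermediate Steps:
n = -100 (n = Add(-3, Add(-52, -45)) = Add(-3, -97) = -100)
Function('E')(b, M) = Add(-8, Mul(-4, M, b)) (Function('E')(b, M) = Add(8, Mul(-4, Add(Mul(M, b), 4))) = Add(8, Mul(-4, Add(4, Mul(M, b)))) = Add(8, Add(-16, Mul(-4, M, b))) = Add(-8, Mul(-4, M, b)))
Add(-41413, Mul(-1, Add(n, Mul(Function('E')(4, -3), -1)))) = Add(-41413, Mul(-1, Add(-100, Mul(Add(-8, Mul(-4, -3, 4)), -1)))) = Add(-41413, Mul(-1, Add(-100, Mul(Add(-8, 48), -1)))) = Add(-41413, Mul(-1, Add(-100, Mul(40, -1)))) = Add(-41413, Mul(-1, Add(-100, -40))) = Add(-41413, Mul(-1, -140)) = Add(-41413, 140) = -41273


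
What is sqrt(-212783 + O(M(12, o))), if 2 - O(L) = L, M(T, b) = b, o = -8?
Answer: 29*I*sqrt(253) ≈ 461.27*I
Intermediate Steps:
O(L) = 2 - L
sqrt(-212783 + O(M(12, o))) = sqrt(-212783 + (2 - 1*(-8))) = sqrt(-212783 + (2 + 8)) = sqrt(-212783 + 10) = sqrt(-212773) = 29*I*sqrt(253)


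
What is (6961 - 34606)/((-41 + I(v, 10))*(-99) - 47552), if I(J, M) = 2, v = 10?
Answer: 27645/43691 ≈ 0.63274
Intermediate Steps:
(6961 - 34606)/((-41 + I(v, 10))*(-99) - 47552) = (6961 - 34606)/((-41 + 2)*(-99) - 47552) = -27645/(-39*(-99) - 47552) = -27645/(3861 - 47552) = -27645/(-43691) = -27645*(-1/43691) = 27645/43691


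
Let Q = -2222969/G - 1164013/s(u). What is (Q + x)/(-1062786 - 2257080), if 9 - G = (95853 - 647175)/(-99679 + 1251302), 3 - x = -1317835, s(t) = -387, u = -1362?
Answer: -28328009622361/86571951469839 ≈ -0.32722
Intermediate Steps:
x = 1317838 (x = 3 - 1*(-1317835) = 3 + 1317835 = 1317838)
G = 10915929/1151623 (G = 9 - (95853 - 647175)/(-99679 + 1251302) = 9 - (-551322)/1151623 = 9 - 1*(-551322/1151623) = 9 + 551322/1151623 = 10915929/1151623 ≈ 9.4787)
Q = -12074349620232/52153883 (Q = -2222969/10915929/1151623 - 1164013/(-387) = -2222969*1151623/10915929 - 1164013*(-1/387) = -2560022228687/10915929 + 1164013/387 = -12074349620232/52153883 ≈ -2.3151e+5)
(Q + x)/(-1062786 - 2257080) = (-12074349620232/52153883 + 1317838)/(-1062786 - 2257080) = (56656019244722/52153883)/(-3319866) = (56656019244722/52153883)*(-1/3319866) = -28328009622361/86571951469839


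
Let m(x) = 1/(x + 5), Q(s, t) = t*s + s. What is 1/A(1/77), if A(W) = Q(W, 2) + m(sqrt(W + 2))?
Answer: 2691535/650333 + 5929*sqrt(11935)/650333 ≈ 5.1347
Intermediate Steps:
Q(s, t) = s + s*t (Q(s, t) = s*t + s = s + s*t)
m(x) = 1/(5 + x)
A(W) = 1/(5 + sqrt(2 + W)) + 3*W (A(W) = W*(1 + 2) + 1/(5 + sqrt(W + 2)) = W*3 + 1/(5 + sqrt(2 + W)) = 3*W + 1/(5 + sqrt(2 + W)) = 1/(5 + sqrt(2 + W)) + 3*W)
1/A(1/77) = 1/((1 + 3*(5 + sqrt(2 + 1/77))/77)/(5 + sqrt(2 + 1/77))) = 1/((1 + 3*(1/77)*(5 + sqrt(2 + 1/77)))/(5 + sqrt(2 + 1/77))) = 1/((1 + 3*(1/77)*(5 + sqrt(155/77)))/(5 + sqrt(155/77))) = 1/((1 + 3*(1/77)*(5 + sqrt(11935)/77))/(5 + sqrt(11935)/77)) = 1/((1 + (15/77 + 3*sqrt(11935)/5929))/(5 + sqrt(11935)/77)) = 1/((92/77 + 3*sqrt(11935)/5929)/(5 + sqrt(11935)/77)) = (5 + sqrt(11935)/77)/(92/77 + 3*sqrt(11935)/5929)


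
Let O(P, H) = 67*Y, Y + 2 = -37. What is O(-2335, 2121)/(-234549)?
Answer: 871/78183 ≈ 0.011141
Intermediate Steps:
Y = -39 (Y = -2 - 37 = -39)
O(P, H) = -2613 (O(P, H) = 67*(-39) = -2613)
O(-2335, 2121)/(-234549) = -2613/(-234549) = -2613*(-1/234549) = 871/78183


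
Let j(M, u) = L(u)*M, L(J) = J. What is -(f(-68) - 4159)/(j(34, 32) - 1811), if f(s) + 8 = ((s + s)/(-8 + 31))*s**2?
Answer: -724705/16629 ≈ -43.581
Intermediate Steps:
f(s) = -8 + 2*s**3/23 (f(s) = -8 + ((s + s)/(-8 + 31))*s**2 = -8 + ((2*s)/23)*s**2 = -8 + ((2*s)*(1/23))*s**2 = -8 + (2*s/23)*s**2 = -8 + 2*s**3/23)
j(M, u) = M*u (j(M, u) = u*M = M*u)
-(f(-68) - 4159)/(j(34, 32) - 1811) = -((-8 + (2/23)*(-68)**3) - 4159)/(34*32 - 1811) = -((-8 + (2/23)*(-314432)) - 4159)/(1088 - 1811) = -((-8 - 628864/23) - 4159)/(-723) = -(-629048/23 - 4159)*(-1)/723 = -(-724705)*(-1)/(23*723) = -1*724705/16629 = -724705/16629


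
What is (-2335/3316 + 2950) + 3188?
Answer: 20351273/3316 ≈ 6137.3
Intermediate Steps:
(-2335/3316 + 2950) + 3188 = 9779865/3316 + 3188 = 20351273/3316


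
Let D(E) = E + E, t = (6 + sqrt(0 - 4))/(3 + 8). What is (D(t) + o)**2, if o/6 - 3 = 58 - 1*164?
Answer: 46049780/121 - 54288*I/121 ≈ 3.8058e+5 - 448.66*I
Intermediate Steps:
o = -618 (o = 18 + 6*(58 - 1*164) = 18 + 6*(58 - 164) = 18 + 6*(-106) = 18 - 636 = -618)
t = 6/11 + 2*I/11 (t = (6 + sqrt(-4))/11 = (6 + 2*I)*(1/11) = 6/11 + 2*I/11 ≈ 0.54545 + 0.18182*I)
D(E) = 2*E
(D(t) + o)**2 = (2*(6/11 + 2*I/11) - 618)**2 = ((12/11 + 4*I/11) - 618)**2 = (-6786/11 + 4*I/11)**2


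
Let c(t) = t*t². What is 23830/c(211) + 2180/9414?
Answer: 10351552600/44217233217 ≈ 0.23411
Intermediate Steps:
c(t) = t³
23830/c(211) + 2180/9414 = 23830/(211³) + 2180/9414 = 23830/9393931 + 2180*(1/9414) = 23830*(1/9393931) + 1090/4707 = 23830/9393931 + 1090/4707 = 10351552600/44217233217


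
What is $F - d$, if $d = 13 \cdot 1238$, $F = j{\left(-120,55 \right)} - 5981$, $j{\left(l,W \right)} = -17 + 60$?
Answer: $-22032$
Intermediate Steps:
$j{\left(l,W \right)} = 43$
$F = -5938$ ($F = 43 - 5981 = -5938$)
$d = 16094$
$F - d = -5938 - 16094 = -22032$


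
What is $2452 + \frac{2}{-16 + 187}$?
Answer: $\frac{419294}{171} \approx 2452.0$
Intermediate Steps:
$2452 + \frac{2}{-16 + 187} = 2452 + \frac{2}{171} = \frac{419294}{171}$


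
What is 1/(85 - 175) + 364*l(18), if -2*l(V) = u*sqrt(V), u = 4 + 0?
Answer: -1/90 - 2184*sqrt(2) ≈ -3088.7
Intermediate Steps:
u = 4
l(V) = -2*sqrt(V)
1/(85 - 175) + 364*l(18) = 1/(85 - 175) + 364*(-6*sqrt(2)) = 1/(-90) + 364*(-6*sqrt(2)) = -1/90 + 364*(-6*sqrt(2)) = -1/90 - 2184*sqrt(2)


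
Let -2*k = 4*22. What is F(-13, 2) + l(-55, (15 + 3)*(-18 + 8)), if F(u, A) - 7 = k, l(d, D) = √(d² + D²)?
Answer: -37 + 5*√1417 ≈ 151.22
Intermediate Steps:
k = -44 (k = -2*22 = -½*88 = -44)
l(d, D) = √(D² + d²)
F(u, A) = -37 (F(u, A) = 7 - 44 = -37)
F(-13, 2) + l(-55, (15 + 3)*(-18 + 8)) = -37 + √(((15 + 3)*(-18 + 8))² + (-55)²) = -37 + √((18*(-10))² + 3025) = -37 + √((-180)² + 3025) = -37 + √(32400 + 3025) = -37 + √35425 = -37 + 5*√1417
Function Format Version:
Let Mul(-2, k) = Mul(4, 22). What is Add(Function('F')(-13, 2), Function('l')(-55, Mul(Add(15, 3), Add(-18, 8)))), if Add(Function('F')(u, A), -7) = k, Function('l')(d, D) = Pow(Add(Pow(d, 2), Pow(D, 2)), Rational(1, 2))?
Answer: Add(-37, Mul(5, Pow(1417, Rational(1, 2)))) ≈ 151.22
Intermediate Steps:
k = -44 (k = Mul(Rational(-1, 2), Mul(4, 22)) = Mul(Rational(-1, 2), 88) = -44)
Function('l')(d, D) = Pow(Add(Pow(D, 2), Pow(d, 2)), Rational(1, 2))
Function('F')(u, A) = -37 (Function('F')(u, A) = Add(7, -44) = -37)
Add(Function('F')(-13, 2), Function('l')(-55, Mul(Add(15, 3), Add(-18, 8)))) = Add(-37, Pow(Add(Pow(Mul(Add(15, 3), Add(-18, 8)), 2), Pow(-55, 2)), Rational(1, 2))) = Add(-37, Pow(Add(Pow(Mul(18, -10), 2), 3025), Rational(1, 2))) = Add(-37, Pow(Add(Pow(-180, 2), 3025), Rational(1, 2))) = Add(-37, Pow(Add(32400, 3025), Rational(1, 2))) = Add(-37, Pow(35425, Rational(1, 2))) = Add(-37, Mul(5, Pow(1417, Rational(1, 2))))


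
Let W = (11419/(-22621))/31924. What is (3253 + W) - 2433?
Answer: 592165287861/722152804 ≈ 820.00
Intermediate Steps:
W = -11419/722152804 (W = (11419*(-1/22621))*(1/31924) = -11419/22621*1/31924 = -11419/722152804 ≈ -1.5812e-5)
(3253 + W) - 2433 = (3253 - 11419/722152804) - 2433 = 2349163059993/722152804 - 2433 = 592165287861/722152804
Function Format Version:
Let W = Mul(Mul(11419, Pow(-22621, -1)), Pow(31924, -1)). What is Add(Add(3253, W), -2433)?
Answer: Rational(592165287861, 722152804) ≈ 820.00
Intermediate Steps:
W = Rational(-11419, 722152804) (W = Mul(Mul(11419, Rational(-1, 22621)), Rational(1, 31924)) = Mul(Rational(-11419, 22621), Rational(1, 31924)) = Rational(-11419, 722152804) ≈ -1.5812e-5)
Add(Add(3253, W), -2433) = Add(Add(3253, Rational(-11419, 722152804)), -2433) = Add(Rational(2349163059993, 722152804), -2433) = Rational(592165287861, 722152804)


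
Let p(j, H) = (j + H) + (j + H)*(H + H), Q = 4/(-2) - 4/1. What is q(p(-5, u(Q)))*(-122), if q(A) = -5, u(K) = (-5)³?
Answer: 610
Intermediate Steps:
Q = -6 (Q = 4*(-½) - 4*1 = -2 - 4 = -6)
u(K) = -125
p(j, H) = H + j + 2*H*(H + j) (p(j, H) = (H + j) + (H + j)*(2*H) = (H + j) + 2*H*(H + j) = H + j + 2*H*(H + j))
q(p(-5, u(Q)))*(-122) = -5*(-122) = 610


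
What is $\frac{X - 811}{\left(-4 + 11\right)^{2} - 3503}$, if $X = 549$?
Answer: $\frac{131}{1727} \approx 0.075854$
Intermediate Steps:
$\frac{X - 811}{\left(-4 + 11\right)^{2} - 3503} = \frac{549 - 811}{\left(-4 + 11\right)^{2} - 3503} = - \frac{262}{7^{2} - 3503} = - \frac{262}{49 - 3503} = - \frac{262}{-3454} = \left(-262\right) \left(- \frac{1}{3454}\right) = \frac{131}{1727}$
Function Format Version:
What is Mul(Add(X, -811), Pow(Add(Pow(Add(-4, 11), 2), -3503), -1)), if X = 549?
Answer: Rational(131, 1727) ≈ 0.075854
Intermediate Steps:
Mul(Add(X, -811), Pow(Add(Pow(Add(-4, 11), 2), -3503), -1)) = Mul(Add(549, -811), Pow(Add(Pow(Add(-4, 11), 2), -3503), -1)) = Mul(-262, Pow(Add(Pow(7, 2), -3503), -1)) = Mul(-262, Pow(Add(49, -3503), -1)) = Mul(-262, Pow(-3454, -1)) = Mul(-262, Rational(-1, 3454)) = Rational(131, 1727)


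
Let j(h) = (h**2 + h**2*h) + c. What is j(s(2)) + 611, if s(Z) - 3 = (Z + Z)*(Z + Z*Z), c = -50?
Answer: 20973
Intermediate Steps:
s(Z) = 3 + 2*Z*(Z + Z**2) (s(Z) = 3 + (Z + Z)*(Z + Z*Z) = 3 + (2*Z)*(Z + Z**2) = 3 + 2*Z*(Z + Z**2))
j(h) = -50 + h**2 + h**3 (j(h) = (h**2 + h**2*h) - 50 = (h**2 + h**3) - 50 = -50 + h**2 + h**3)
j(s(2)) + 611 = (-50 + (3 + 2*2**2 + 2*2**3)**2 + (3 + 2*2**2 + 2*2**3)**3) + 611 = (-50 + (3 + 2*4 + 2*8)**2 + (3 + 2*4 + 2*8)**3) + 611 = (-50 + (3 + 8 + 16)**2 + (3 + 8 + 16)**3) + 611 = (-50 + 27**2 + 27**3) + 611 = (-50 + 729 + 19683) + 611 = 20362 + 611 = 20973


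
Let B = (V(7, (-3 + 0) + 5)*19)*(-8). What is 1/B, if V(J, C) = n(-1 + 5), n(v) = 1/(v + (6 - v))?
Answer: -3/76 ≈ -0.039474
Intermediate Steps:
n(v) = ⅙ (n(v) = 1/6 = ⅙)
V(J, C) = ⅙
B = -76/3 (B = ((⅙)*19)*(-8) = (19/6)*(-8) = -76/3 ≈ -25.333)
1/B = 1/(-76/3) = -3/76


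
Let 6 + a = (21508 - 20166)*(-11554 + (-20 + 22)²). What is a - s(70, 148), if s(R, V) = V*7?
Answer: -15501142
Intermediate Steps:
s(R, V) = 7*V
a = -15500106 (a = -6 + (21508 - 20166)*(-11554 + (-20 + 22)²) = -6 + 1342*(-11554 + 2²) = -6 + 1342*(-11554 + 4) = -6 + 1342*(-11550) = -6 - 15500100 = -15500106)
a - s(70, 148) = -15500106 - 7*148 = -15500106 - 1*1036 = -15500106 - 1036 = -15501142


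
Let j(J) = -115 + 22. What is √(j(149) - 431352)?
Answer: 7*I*√8805 ≈ 656.84*I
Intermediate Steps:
j(J) = -93
√(j(149) - 431352) = √(-93 - 431352) = √(-431445) = 7*I*√8805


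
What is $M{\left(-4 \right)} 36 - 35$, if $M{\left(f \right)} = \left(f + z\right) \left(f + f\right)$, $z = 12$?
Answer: $-2339$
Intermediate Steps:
$M{\left(f \right)} = 2 f \left(12 + f\right)$ ($M{\left(f \right)} = \left(f + 12\right) \left(f + f\right) = \left(12 + f\right) 2 f = 2 f \left(12 + f\right)$)
$M{\left(-4 \right)} 36 - 35 = 2 \left(-4\right) \left(12 - 4\right) 36 - 35 = 2 \left(-4\right) 8 \cdot 36 - 35 = \left(-64\right) 36 - 35 = -2304 - 35 = -2339$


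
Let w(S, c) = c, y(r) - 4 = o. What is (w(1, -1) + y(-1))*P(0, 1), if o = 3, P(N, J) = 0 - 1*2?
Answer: -12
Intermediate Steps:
P(N, J) = -2 (P(N, J) = 0 - 2 = -2)
y(r) = 7 (y(r) = 4 + 3 = 7)
(w(1, -1) + y(-1))*P(0, 1) = (-1 + 7)*(-2) = 6*(-2) = -12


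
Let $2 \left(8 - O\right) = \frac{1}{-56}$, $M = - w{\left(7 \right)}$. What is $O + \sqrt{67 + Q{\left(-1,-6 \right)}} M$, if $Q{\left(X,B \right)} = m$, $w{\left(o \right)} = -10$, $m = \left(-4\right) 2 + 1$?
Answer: $\frac{897}{112} + 20 \sqrt{15} \approx 85.469$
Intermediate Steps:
$m = -7$ ($m = -8 + 1 = -7$)
$Q{\left(X,B \right)} = -7$
$M = 10$ ($M = \left(-1\right) \left(-10\right) = 10$)
$O = \frac{897}{112}$ ($O = 8 - \frac{1}{2 \left(-56\right)} = 8 - - \frac{1}{112} = 8 + \frac{1}{112} = \frac{897}{112} \approx 8.0089$)
$O + \sqrt{67 + Q{\left(-1,-6 \right)}} M = \frac{897}{112} + \sqrt{67 - 7} \cdot 10 = \frac{897}{112} + \sqrt{60} \cdot 10 = \frac{897}{112} + 2 \sqrt{15} \cdot 10 = \frac{897}{112} + 20 \sqrt{15}$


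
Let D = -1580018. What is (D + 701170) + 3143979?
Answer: 2265131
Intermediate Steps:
(D + 701170) + 3143979 = (-1580018 + 701170) + 3143979 = -878848 + 3143979 = 2265131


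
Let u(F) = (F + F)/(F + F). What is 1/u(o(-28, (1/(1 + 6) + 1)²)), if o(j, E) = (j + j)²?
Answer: 1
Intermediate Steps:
o(j, E) = 4*j² (o(j, E) = (2*j)² = 4*j²)
u(F) = 1 (u(F) = (2*F)/((2*F)) = (2*F)*(1/(2*F)) = 1)
1/u(o(-28, (1/(1 + 6) + 1)²)) = 1/1 = 1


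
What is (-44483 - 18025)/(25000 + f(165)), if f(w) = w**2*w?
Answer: -62508/4517125 ≈ -0.013838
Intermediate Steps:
f(w) = w**3
(-44483 - 18025)/(25000 + f(165)) = (-44483 - 18025)/(25000 + 165**3) = -62508/(25000 + 4492125) = -62508/4517125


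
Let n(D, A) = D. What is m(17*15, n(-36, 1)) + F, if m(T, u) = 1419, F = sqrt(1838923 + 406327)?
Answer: 1419 + 5*sqrt(89810) ≈ 2917.4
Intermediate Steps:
F = 5*sqrt(89810) (F = sqrt(2245250) = 5*sqrt(89810) ≈ 1498.4)
m(17*15, n(-36, 1)) + F = 1419 + 5*sqrt(89810)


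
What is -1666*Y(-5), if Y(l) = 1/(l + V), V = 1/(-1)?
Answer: 833/3 ≈ 277.67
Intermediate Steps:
V = -1
Y(l) = 1/(-1 + l) (Y(l) = 1/(l - 1) = 1/(-1 + l))
-1666*Y(-5) = -1666/(-1 - 5) = -1666/(-6) = -1666*(-1/6) = 833/3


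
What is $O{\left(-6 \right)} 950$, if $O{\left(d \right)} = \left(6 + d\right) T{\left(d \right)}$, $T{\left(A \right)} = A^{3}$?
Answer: $0$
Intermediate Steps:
$O{\left(d \right)} = d^{3} \left(6 + d\right)$ ($O{\left(d \right)} = \left(6 + d\right) d^{3} = d^{3} \left(6 + d\right)$)
$O{\left(-6 \right)} 950 = \left(-6\right)^{3} \left(6 - 6\right) 950 = \left(-216\right) 0 \cdot 950 = 0 \cdot 950 = 0$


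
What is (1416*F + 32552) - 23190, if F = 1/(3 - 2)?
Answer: 10778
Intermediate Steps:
F = 1 (F = 1/1 = 1)
(1416*F + 32552) - 23190 = (1416*1 + 32552) - 23190 = (1416 + 32552) - 23190 = 33968 - 23190 = 10778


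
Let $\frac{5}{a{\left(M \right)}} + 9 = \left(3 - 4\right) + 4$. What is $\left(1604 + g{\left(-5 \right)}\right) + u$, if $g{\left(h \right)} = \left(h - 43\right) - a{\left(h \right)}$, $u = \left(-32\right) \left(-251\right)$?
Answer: $\frac{57533}{6} \approx 9588.8$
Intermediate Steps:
$u = 8032$
$a{\left(M \right)} = - \frac{5}{6}$ ($a{\left(M \right)} = \frac{5}{-9 + \left(\left(3 - 4\right) + 4\right)} = \frac{5}{-9 + \left(-1 + 4\right)} = \frac{5}{-9 + 3} = \frac{5}{-6} = 5 \left(- \frac{1}{6}\right) = - \frac{5}{6}$)
$g{\left(h \right)} = - \frac{253}{6} + h$ ($g{\left(h \right)} = \left(h - 43\right) - - \frac{5}{6} = \left(-43 + h\right) + \frac{5}{6} = - \frac{253}{6} + h$)
$\left(1604 + g{\left(-5 \right)}\right) + u = \left(1604 - \frac{283}{6}\right) + 8032 = \frac{9341}{6} + 8032 = \frac{57533}{6}$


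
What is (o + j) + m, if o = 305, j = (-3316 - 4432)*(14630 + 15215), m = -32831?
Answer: -231271586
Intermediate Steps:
j = -231239060 (j = -7748*29845 = -231239060)
(o + j) + m = (305 - 231239060) - 32831 = -231238755 - 32831 = -231271586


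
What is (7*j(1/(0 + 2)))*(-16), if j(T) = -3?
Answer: 336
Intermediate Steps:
(7*j(1/(0 + 2)))*(-16) = (7*(-3))*(-16) = -21*(-16) = 336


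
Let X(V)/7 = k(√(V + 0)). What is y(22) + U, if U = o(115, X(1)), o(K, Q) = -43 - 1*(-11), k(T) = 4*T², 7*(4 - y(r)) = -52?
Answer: -144/7 ≈ -20.571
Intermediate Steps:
y(r) = 80/7 (y(r) = 4 - ⅐*(-52) = 4 + 52/7 = 80/7)
X(V) = 28*V (X(V) = 7*(4*(√(V + 0))²) = 7*(4*(√V)²) = 7*(4*V) = 28*V)
o(K, Q) = -32 (o(K, Q) = -43 + 11 = -32)
U = -32
y(22) + U = 80/7 - 32 = -144/7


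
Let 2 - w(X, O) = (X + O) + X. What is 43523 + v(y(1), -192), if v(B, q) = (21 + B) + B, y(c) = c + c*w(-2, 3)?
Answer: 43552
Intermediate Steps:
w(X, O) = 2 - O - 2*X (w(X, O) = 2 - ((X + O) + X) = 2 - ((O + X) + X) = 2 - (O + 2*X) = 2 + (-O - 2*X) = 2 - O - 2*X)
y(c) = 4*c (y(c) = c + c*(2 - 1*3 - 2*(-2)) = c + c*(2 - 3 + 4) = c + c*3 = c + 3*c = 4*c)
v(B, q) = 21 + 2*B
43523 + v(y(1), -192) = 43523 + (21 + 2*(4*1)) = 43523 + (21 + 2*4) = 43523 + (21 + 8) = 43523 + 29 = 43552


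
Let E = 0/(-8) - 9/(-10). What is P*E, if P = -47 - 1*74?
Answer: -1089/10 ≈ -108.90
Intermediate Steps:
E = 9/10 (E = 0*(-⅛) - 9*(-⅒) = 0 + 9/10 = 9/10 ≈ 0.90000)
P = -121 (P = -47 - 74 = -121)
P*E = -121*9/10 = -1089/10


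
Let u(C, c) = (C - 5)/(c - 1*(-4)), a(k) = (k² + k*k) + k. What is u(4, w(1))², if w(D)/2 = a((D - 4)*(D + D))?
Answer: 1/18496 ≈ 5.4066e-5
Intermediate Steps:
a(k) = k + 2*k² (a(k) = (k² + k²) + k = 2*k² + k = k + 2*k²)
w(D) = 4*D*(1 + 4*D*(-4 + D))*(-4 + D) (w(D) = 2*(((D - 4)*(D + D))*(1 + 2*((D - 4)*(D + D)))) = 2*(((-4 + D)*(2*D))*(1 + 2*((-4 + D)*(2*D)))) = 2*((2*D*(-4 + D))*(1 + 2*(2*D*(-4 + D)))) = 2*((2*D*(-4 + D))*(1 + 4*D*(-4 + D))) = 2*(2*D*(1 + 4*D*(-4 + D))*(-4 + D)) = 4*D*(1 + 4*D*(-4 + D))*(-4 + D))
u(C, c) = (-5 + C)/(4 + c) (u(C, c) = (-5 + C)/(c + 4) = (-5 + C)/(4 + c))
u(4, w(1))² = ((-5 + 4)/(4 + 4*1*(1 + 4*1*(-4 + 1))*(-4 + 1)))² = (-1/(4 + 4*1*(1 + 4*1*(-3))*(-3)))² = (-1/(4 + 4*1*(1 - 12)*(-3)))² = (-1/(4 + 4*1*(-11)*(-3)))² = (-1/(4 + 132))² = (-1/136)² = 1/18496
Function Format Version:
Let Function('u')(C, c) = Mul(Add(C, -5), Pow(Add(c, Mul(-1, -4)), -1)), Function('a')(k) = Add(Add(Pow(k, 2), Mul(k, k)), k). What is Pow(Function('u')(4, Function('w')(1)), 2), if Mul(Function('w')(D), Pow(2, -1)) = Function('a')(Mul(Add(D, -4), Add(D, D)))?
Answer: Rational(1, 18496) ≈ 5.4066e-5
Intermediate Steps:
Function('a')(k) = Add(k, Mul(2, Pow(k, 2))) (Function('a')(k) = Add(Add(Pow(k, 2), Pow(k, 2)), k) = Add(Mul(2, Pow(k, 2)), k) = Add(k, Mul(2, Pow(k, 2))))
Function('w')(D) = Mul(4, D, Add(1, Mul(4, D, Add(-4, D))), Add(-4, D)) (Function('w')(D) = Mul(2, Mul(Mul(Add(D, -4), Add(D, D)), Add(1, Mul(2, Mul(Add(D, -4), Add(D, D)))))) = Mul(2, Mul(Mul(Add(-4, D), Mul(2, D)), Add(1, Mul(2, Mul(Add(-4, D), Mul(2, D)))))) = Mul(2, Mul(Mul(2, D, Add(-4, D)), Add(1, Mul(2, Mul(2, D, Add(-4, D)))))) = Mul(2, Mul(Mul(2, D, Add(-4, D)), Add(1, Mul(4, D, Add(-4, D))))) = Mul(2, Mul(2, D, Add(1, Mul(4, D, Add(-4, D))), Add(-4, D))) = Mul(4, D, Add(1, Mul(4, D, Add(-4, D))), Add(-4, D)))
Function('u')(C, c) = Mul(Pow(Add(4, c), -1), Add(-5, C)) (Function('u')(C, c) = Mul(Add(-5, C), Pow(Add(c, 4), -1)) = Mul(Add(-5, C), Pow(Add(4, c), -1)) = Mul(Pow(Add(4, c), -1), Add(-5, C)))
Pow(Function('u')(4, Function('w')(1)), 2) = Pow(Mul(Pow(Add(4, Mul(4, 1, Add(1, Mul(4, 1, Add(-4, 1))), Add(-4, 1))), -1), Add(-5, 4)), 2) = Pow(Mul(Pow(Add(4, Mul(4, 1, Add(1, Mul(4, 1, -3)), -3)), -1), -1), 2) = Pow(Mul(Pow(Add(4, Mul(4, 1, Add(1, -12), -3)), -1), -1), 2) = Pow(Mul(Pow(Add(4, Mul(4, 1, -11, -3)), -1), -1), 2) = Pow(Mul(Pow(Add(4, 132), -1), -1), 2) = Pow(Mul(Pow(136, -1), -1), 2) = Pow(Mul(Rational(1, 136), -1), 2) = Pow(Rational(-1, 136), 2) = Rational(1, 18496)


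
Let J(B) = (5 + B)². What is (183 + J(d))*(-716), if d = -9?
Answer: -142484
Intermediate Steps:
(183 + J(d))*(-716) = (183 + (5 - 9)²)*(-716) = (183 + (-4)²)*(-716) = (183 + 16)*(-716) = 199*(-716) = -142484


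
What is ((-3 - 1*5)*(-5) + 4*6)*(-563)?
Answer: -36032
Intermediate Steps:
((-3 - 1*5)*(-5) + 4*6)*(-563) = ((-3 - 5)*(-5) + 24)*(-563) = (-8*(-5) + 24)*(-563) = (40 + 24)*(-563) = 64*(-563) = -36032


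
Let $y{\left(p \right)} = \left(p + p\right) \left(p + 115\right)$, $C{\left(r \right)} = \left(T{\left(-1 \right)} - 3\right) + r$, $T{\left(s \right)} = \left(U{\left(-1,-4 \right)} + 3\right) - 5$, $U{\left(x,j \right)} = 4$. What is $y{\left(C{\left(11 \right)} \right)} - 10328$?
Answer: $-7828$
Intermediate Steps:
$T{\left(s \right)} = 2$ ($T{\left(s \right)} = \left(4 + 3\right) - 5 = 7 - 5 = 2$)
$C{\left(r \right)} = -1 + r$ ($C{\left(r \right)} = \left(2 - 3\right) + r = -1 + r$)
$y{\left(p \right)} = 2 p \left(115 + p\right)$
$y{\left(C{\left(11 \right)} \right)} - 10328 = 2 \left(-1 + 11\right) \left(115 + \left(-1 + 11\right)\right) - 10328 = 2 \cdot 10 \left(115 + 10\right) - 10328 = 2 \cdot 10 \cdot 125 - 10328 = 2500 - 10328 = -7828$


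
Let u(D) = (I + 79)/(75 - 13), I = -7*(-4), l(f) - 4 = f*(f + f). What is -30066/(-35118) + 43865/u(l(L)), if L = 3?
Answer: 15918530567/626271 ≈ 25418.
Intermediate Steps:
l(f) = 4 + 2*f² (l(f) = 4 + f*(f + f) = 4 + f*(2*f) = 4 + 2*f²)
I = 28
u(D) = 107/62 (u(D) = (28 + 79)/(75 - 13) = 107/62)
-30066/(-35118) + 43865/u(l(L)) = -30066/(-35118) + 43865/(107/62) = -30066*(-1/35118) + 43865*(62/107) = 5011/5853 + 2719630/107 = 15918530567/626271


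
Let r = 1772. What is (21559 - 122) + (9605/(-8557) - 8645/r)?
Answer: 324958321423/15163004 ≈ 21431.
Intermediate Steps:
(21559 - 122) + (9605/(-8557) - 8645/r) = (21559 - 122) + (9605/(-8557) - 8645/1772) = 21437 + (9605*(-1/8557) - 8645*1/1772) = 21437 + (-9605/8557 - 8645/1772) = 21437 - 90995325/15163004 = 324958321423/15163004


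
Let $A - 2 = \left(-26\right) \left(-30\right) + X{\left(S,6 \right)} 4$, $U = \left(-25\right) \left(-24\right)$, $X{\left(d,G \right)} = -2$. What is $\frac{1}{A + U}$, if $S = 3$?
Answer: $\frac{1}{1374} \approx 0.0007278$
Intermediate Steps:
$U = 600$
$A = 774$ ($A = 2 - -772 = 2 + \left(780 - 8\right) = 2 + 772 = 774$)
$\frac{1}{A + U} = \frac{1}{774 + 600} = \frac{1}{1374}$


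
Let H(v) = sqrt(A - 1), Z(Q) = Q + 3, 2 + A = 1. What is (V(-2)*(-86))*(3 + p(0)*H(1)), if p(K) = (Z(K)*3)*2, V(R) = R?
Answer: 516 + 3096*I*sqrt(2) ≈ 516.0 + 4378.4*I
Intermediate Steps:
A = -1 (A = -2 + 1 = -1)
Z(Q) = 3 + Q
p(K) = 18 + 6*K (p(K) = ((3 + K)*3)*2 = (9 + 3*K)*2 = 18 + 6*K)
H(v) = I*sqrt(2) (H(v) = sqrt(-1 - 1) = sqrt(-2) = I*sqrt(2))
(V(-2)*(-86))*(3 + p(0)*H(1)) = (-2*(-86))*(3 + (18 + 6*0)*(I*sqrt(2))) = 172*(3 + (18 + 0)*(I*sqrt(2))) = 172*(3 + 18*(I*sqrt(2))) = 172*(3 + 18*I*sqrt(2)) = 516 + 3096*I*sqrt(2)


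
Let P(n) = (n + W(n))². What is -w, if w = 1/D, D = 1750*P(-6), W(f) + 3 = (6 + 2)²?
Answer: -1/5293750 ≈ -1.8890e-7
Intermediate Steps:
W(f) = 61 (W(f) = -3 + (6 + 2)² = -3 + 8² = -3 + 64 = 61)
P(n) = (61 + n)² (P(n) = (n + 61)² = (61 + n)²)
D = 5293750 (D = 1750*(61 - 6)² = 1750*55² = 1750*3025 = 5293750)
w = 1/5293750 ≈ 1.8890e-7
-w = -1*1/5293750 = -1/5293750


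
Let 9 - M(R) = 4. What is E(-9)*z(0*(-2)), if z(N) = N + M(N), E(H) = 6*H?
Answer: -270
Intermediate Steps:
M(R) = 5 (M(R) = 9 - 1*4 = 9 - 4 = 5)
z(N) = 5 + N (z(N) = N + 5 = 5 + N)
E(-9)*z(0*(-2)) = (6*(-9))*(5 + 0*(-2)) = -54*(5 + 0) = -54*5 = -270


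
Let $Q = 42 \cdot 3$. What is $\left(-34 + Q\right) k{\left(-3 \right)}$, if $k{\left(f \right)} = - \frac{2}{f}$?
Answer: $\frac{184}{3} \approx 61.333$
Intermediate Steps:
$Q = 126$
$\left(-34 + Q\right) k{\left(-3 \right)} = \left(-34 + 126\right) \left(- \frac{2}{-3}\right) = 92 \left(\left(-2\right) \left(- \frac{1}{3}\right)\right) = 92 \cdot \frac{2}{3} = \frac{184}{3}$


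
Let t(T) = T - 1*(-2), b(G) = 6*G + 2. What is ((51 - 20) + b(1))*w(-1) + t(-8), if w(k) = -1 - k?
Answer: -6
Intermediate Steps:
b(G) = 2 + 6*G
t(T) = 2 + T (t(T) = T + 2 = 2 + T)
((51 - 20) + b(1))*w(-1) + t(-8) = ((51 - 20) + (2 + 6*1))*(-1 - 1*(-1)) + (2 - 8) = (31 + (2 + 6))*(-1 + 1) - 6 = (31 + 8)*0 - 6 = 39*0 - 6 = 0 - 6 = -6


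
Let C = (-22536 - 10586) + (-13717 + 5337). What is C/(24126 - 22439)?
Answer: -41502/1687 ≈ -24.601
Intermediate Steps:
C = -41502 (C = -33122 - 8380 = -41502)
C/(24126 - 22439) = -41502/(24126 - 22439) = -41502/1687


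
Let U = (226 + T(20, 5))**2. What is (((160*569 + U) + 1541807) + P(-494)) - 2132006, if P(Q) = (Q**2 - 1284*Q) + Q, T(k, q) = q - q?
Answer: 429755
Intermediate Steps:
T(k, q) = 0
U = 51076 (U = (226 + 0)**2 = 226**2 = 51076)
P(Q) = Q**2 - 1283*Q
(((160*569 + U) + 1541807) + P(-494)) - 2132006 = (((160*569 + 51076) + 1541807) - 494*(-1283 - 494)) - 2132006 = (((91040 + 51076) + 1541807) - 494*(-1777)) - 2132006 = ((142116 + 1541807) + 877838) - 2132006 = (1683923 + 877838) - 2132006 = 2561761 - 2132006 = 429755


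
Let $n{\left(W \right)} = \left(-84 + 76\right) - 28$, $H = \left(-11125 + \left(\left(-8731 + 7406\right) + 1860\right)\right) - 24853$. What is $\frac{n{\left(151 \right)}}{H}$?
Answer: $\frac{36}{35443} \approx 0.0010157$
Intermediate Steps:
$H = -35443$ ($H = \left(-11125 + \left(-1325 + 1860\right)\right) - 24853 = \left(-11125 + 535\right) - 24853 = -10590 - 24853 = -35443$)
$n{\left(W \right)} = -36$ ($n{\left(W \right)} = -8 - 28 = -36$)
$\frac{n{\left(151 \right)}}{H} = - \frac{36}{-35443} = \left(-36\right) \left(- \frac{1}{35443}\right) = \frac{36}{35443}$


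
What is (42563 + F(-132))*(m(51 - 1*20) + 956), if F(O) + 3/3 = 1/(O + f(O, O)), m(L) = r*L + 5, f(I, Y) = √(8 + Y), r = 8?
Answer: 225743828349/4387 - 1209*I*√31/8774 ≈ 5.1457e+7 - 0.7672*I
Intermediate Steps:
m(L) = 5 + 8*L (m(L) = 8*L + 5 = 5 + 8*L)
F(O) = -1 + 1/(O + √(8 + O))
(42563 + F(-132))*(m(51 - 1*20) + 956) = (42563 + (1 - 1*(-132) - √(8 - 132))/(-132 + √(8 - 132)))*((5 + 8*(51 - 1*20)) + 956) = (42563 + (1 + 132 - √(-124))/(-132 + √(-124)))*((5 + 8*(51 - 20)) + 956) = (42563 + (1 + 132 - 2*I*√31)/(-132 + 2*I*√31))*((5 + 8*31) + 956) = (42563 + (1 + 132 - 2*I*√31)/(-132 + 2*I*√31))*((5 + 248) + 956) = (42563 + (133 - 2*I*√31)/(-132 + 2*I*√31))*(253 + 956) = (42563 + (133 - 2*I*√31)/(-132 + 2*I*√31))*1209 = 51458667 + 1209*(133 - 2*I*√31)/(-132 + 2*I*√31)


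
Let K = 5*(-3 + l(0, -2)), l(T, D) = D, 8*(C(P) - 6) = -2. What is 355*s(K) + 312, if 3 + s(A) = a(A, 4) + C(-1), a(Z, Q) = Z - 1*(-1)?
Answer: -28927/4 ≈ -7231.8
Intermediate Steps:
C(P) = 23/4 (C(P) = 6 + (1/8)*(-2) = 6 - 1/4 = 23/4)
a(Z, Q) = 1 + Z (a(Z, Q) = Z + 1 = 1 + Z)
K = -25 (K = 5*(-3 - 2) = 5*(-5) = -25)
s(A) = 15/4 + A (s(A) = -3 + ((1 + A) + 23/4) = -3 + (27/4 + A) = 15/4 + A)
355*s(K) + 312 = 355*(15/4 - 25) + 312 = 355*(-85/4) + 312 = -30175/4 + 312 = -28927/4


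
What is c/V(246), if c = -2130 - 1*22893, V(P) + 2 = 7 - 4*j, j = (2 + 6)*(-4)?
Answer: -1317/7 ≈ -188.14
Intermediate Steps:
j = -32 (j = 8*(-4) = -32)
V(P) = 133 (V(P) = -2 + (7 - 4*(-32)) = -2 + (7 + 128) = -2 + 135 = 133)
c = -25023 (c = -2130 - 22893 = -25023)
c/V(246) = -25023/133 = -25023*1/133 = -1317/7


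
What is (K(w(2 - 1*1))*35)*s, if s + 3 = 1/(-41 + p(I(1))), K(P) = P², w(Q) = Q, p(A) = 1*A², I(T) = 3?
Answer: -3395/32 ≈ -106.09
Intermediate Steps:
p(A) = A²
s = -97/32 (s = -3 + 1/(-41 + 3²) = -3 + 1/(-41 + 9) = -3 + 1/(-32) = -3 - 1/32 = -97/32 ≈ -3.0313)
(K(w(2 - 1*1))*35)*s = ((2 - 1*1)²*35)*(-97/32) = ((2 - 1)²*35)*(-97/32) = (1²*35)*(-97/32) = (1*35)*(-97/32) = 35*(-97/32) = -3395/32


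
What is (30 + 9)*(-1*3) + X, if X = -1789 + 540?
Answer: -1366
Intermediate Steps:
X = -1249
(30 + 9)*(-1*3) + X = (30 + 9)*(-1*3) - 1249 = 39*(-3) - 1249 = -117 - 1249 = -1366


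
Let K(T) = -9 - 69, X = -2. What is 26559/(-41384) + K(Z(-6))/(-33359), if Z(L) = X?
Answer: -882753729/1380528856 ≈ -0.63943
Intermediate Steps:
Z(L) = -2
K(T) = -78
26559/(-41384) + K(Z(-6))/(-33359) = 26559/(-41384) - 78/(-33359) = 26559*(-1/41384) - 78*(-1/33359) = -26559/41384 + 78/33359 = -882753729/1380528856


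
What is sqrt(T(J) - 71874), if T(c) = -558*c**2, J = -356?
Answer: 3*I*sqrt(7865618) ≈ 8413.7*I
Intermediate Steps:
sqrt(T(J) - 71874) = sqrt(-558*(-356)**2 - 71874) = sqrt(-558*126736 - 71874) = sqrt(-70718688 - 71874) = sqrt(-70790562) = 3*I*sqrt(7865618)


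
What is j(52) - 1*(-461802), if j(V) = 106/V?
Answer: 12006905/26 ≈ 4.6180e+5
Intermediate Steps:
j(52) - 1*(-461802) = 106/52 - 1*(-461802) = 106*(1/52) + 461802 = 53/26 + 461802 = 12006905/26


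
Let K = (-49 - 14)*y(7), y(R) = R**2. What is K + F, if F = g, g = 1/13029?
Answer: -40220522/13029 ≈ -3087.0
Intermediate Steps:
g = 1/13029 ≈ 7.6752e-5
F = 1/13029 ≈ 7.6752e-5
K = -3087 (K = (-49 - 14)*7**2 = -63*49 = -3087)
K + F = -3087 + 1/13029 = -40220522/13029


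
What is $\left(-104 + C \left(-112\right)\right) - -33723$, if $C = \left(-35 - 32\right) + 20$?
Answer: $38883$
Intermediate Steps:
$C = -47$ ($C = -67 + 20 = -47$)
$\left(-104 + C \left(-112\right)\right) - -33723 = \left(-104 - -5264\right) - -33723 = \left(-104 + 5264\right) + 33723 = 5160 + 33723 = 38883$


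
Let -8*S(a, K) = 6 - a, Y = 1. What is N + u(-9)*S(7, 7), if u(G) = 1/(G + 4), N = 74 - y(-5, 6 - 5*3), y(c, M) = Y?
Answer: 2919/40 ≈ 72.975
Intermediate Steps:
S(a, K) = -3/4 + a/8 (S(a, K) = -(6 - a)/8 = -3/4 + a/8)
y(c, M) = 1
N = 73 (N = 74 - 1*1 = 74 - 1 = 73)
u(G) = 1/(4 + G)
N + u(-9)*S(7, 7) = 73 + (-3/4 + (1/8)*7)/(4 - 9) = 73 + (-3/4 + 7/8)/(-5) = 73 - 1/5*1/8 = 73 - 1/40 = 2919/40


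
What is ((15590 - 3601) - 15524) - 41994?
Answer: -45529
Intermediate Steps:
((15590 - 3601) - 15524) - 41994 = (11989 - 15524) - 41994 = -3535 - 41994 = -45529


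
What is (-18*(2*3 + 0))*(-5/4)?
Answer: 135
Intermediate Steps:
(-18*(2*3 + 0))*(-5/4) = (-18*(6 + 0))*(-5*1/4) = -18*6*(-5/4) = -6*18*(-5/4) = -108*(-5/4) = 135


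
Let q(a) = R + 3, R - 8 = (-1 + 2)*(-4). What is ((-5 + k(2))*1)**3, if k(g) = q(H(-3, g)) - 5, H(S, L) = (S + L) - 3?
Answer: -27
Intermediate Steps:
H(S, L) = -3 + L + S (H(S, L) = (L + S) - 3 = -3 + L + S)
R = 4 (R = 8 + (-1 + 2)*(-4) = 8 + 1*(-4) = 8 - 4 = 4)
q(a) = 7 (q(a) = 4 + 3 = 7)
k(g) = 2 (k(g) = 7 - 5 = 2)
((-5 + k(2))*1)**3 = ((-5 + 2)*1)**3 = (-3*1)**3 = (-3)**3 = -27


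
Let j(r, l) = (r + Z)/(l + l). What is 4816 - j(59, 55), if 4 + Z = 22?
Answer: 48153/10 ≈ 4815.3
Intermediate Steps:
Z = 18 (Z = -4 + 22 = 18)
j(r, l) = (18 + r)/(2*l) (j(r, l) = (r + 18)/(l + l) = (18 + r)/((2*l)) = (18 + r)*(1/(2*l)) = (18 + r)/(2*l))
4816 - j(59, 55) = 4816 - (18 + 59)/(2*55) = 4816 - 77/(2*55) = 4816 - 1*7/10 = 4816 - 7/10 = 48153/10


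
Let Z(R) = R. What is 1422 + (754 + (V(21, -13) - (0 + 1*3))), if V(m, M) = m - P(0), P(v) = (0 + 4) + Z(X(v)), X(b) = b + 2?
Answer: 2188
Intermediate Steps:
X(b) = 2 + b
P(v) = 6 + v (P(v) = (0 + 4) + (2 + v) = 4 + (2 + v) = 6 + v)
V(m, M) = -6 + m (V(m, M) = m - (6 + 0) = m - 1*6 = m - 6 = -6 + m)
1422 + (754 + (V(21, -13) - (0 + 1*3))) = 1422 + (754 + ((-6 + 21) - (0 + 1*3))) = 1422 + (754 + (15 - (0 + 3))) = 1422 + (754 + (15 - 1*3)) = 1422 + (754 + (15 - 3)) = 1422 + (754 + 12) = 1422 + 766 = 2188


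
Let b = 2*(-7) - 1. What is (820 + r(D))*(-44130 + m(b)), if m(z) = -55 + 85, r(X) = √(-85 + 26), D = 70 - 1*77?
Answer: -36162000 - 44100*I*√59 ≈ -3.6162e+7 - 3.3874e+5*I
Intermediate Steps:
D = -7 (D = 70 - 77 = -7)
r(X) = I*√59 (r(X) = √(-59) = I*√59)
b = -15 (b = -14 - 1 = -15)
m(z) = 30
(820 + r(D))*(-44130 + m(b)) = (820 + I*√59)*(-44130 + 30) = (820 + I*√59)*(-44100) = -36162000 - 44100*I*√59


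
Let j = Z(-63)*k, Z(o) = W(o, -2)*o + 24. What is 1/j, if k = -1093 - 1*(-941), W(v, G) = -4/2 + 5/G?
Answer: -1/46740 ≈ -2.1395e-5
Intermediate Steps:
W(v, G) = -2 + 5/G (W(v, G) = -4*½ + 5/G = -2 + 5/G)
k = -152 (k = -1093 + 941 = -152)
Z(o) = 24 - 9*o/2 (Z(o) = (-2 + 5/(-2))*o + 24 = (-2 + 5*(-½))*o + 24 = (-2 - 5/2)*o + 24 = -9*o/2 + 24 = 24 - 9*o/2)
j = -46740 (j = (24 - 9/2*(-63))*(-152) = (24 + 567/2)*(-152) = (615/2)*(-152) = -46740)
1/j = 1/(-46740) = -1/46740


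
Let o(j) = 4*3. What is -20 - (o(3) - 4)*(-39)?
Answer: 292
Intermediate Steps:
o(j) = 12
-20 - (o(3) - 4)*(-39) = -20 - (12 - 4)*(-39) = -20 - 1*8*(-39) = -20 - 8*(-39) = -20 + 312 = 292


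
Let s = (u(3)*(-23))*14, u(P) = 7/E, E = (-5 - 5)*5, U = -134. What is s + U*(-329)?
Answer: 1103277/25 ≈ 44131.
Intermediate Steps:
E = -50 (E = -10*5 = -50)
u(P) = -7/50 (u(P) = 7/(-50) = 7*(-1/50) = -7/50)
s = 1127/25 (s = -7/50*(-23)*14 = (161/50)*14 = 1127/25 ≈ 45.080)
s + U*(-329) = 1127/25 - 134*(-329) = 1127/25 + 44086 = 1103277/25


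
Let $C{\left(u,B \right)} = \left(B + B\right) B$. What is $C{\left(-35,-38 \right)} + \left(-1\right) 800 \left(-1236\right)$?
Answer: $991688$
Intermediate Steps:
$C{\left(u,B \right)} = 2 B^{2}$ ($C{\left(u,B \right)} = 2 B B = 2 B^{2}$)
$C{\left(-35,-38 \right)} + \left(-1\right) 800 \left(-1236\right) = 2 \left(-38\right)^{2} + \left(-1\right) 800 \left(-1236\right) = 2 \cdot 1444 - -988800 = 2888 + 988800 = 991688$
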